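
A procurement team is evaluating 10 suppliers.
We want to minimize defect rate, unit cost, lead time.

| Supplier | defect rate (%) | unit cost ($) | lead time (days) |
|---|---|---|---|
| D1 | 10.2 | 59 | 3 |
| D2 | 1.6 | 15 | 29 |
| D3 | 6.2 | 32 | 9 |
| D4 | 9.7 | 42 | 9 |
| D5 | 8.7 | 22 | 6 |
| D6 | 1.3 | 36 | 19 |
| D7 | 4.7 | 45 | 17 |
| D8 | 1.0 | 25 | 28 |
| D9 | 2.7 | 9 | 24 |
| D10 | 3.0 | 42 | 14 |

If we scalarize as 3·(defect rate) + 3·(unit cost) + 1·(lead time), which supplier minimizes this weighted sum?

D9

D1: 3·10.2 + 3·59 + 1·3 = 210.6
D2: 3·1.6 + 3·15 + 1·29 = 78.8
D3: 3·6.2 + 3·32 + 1·9 = 123.6
D4: 3·9.7 + 3·42 + 1·9 = 164.1
D5: 3·8.7 + 3·22 + 1·6 = 98.1
D6: 3·1.3 + 3·36 + 1·19 = 130.9
D7: 3·4.7 + 3·45 + 1·17 = 166.1
D8: 3·1.0 + 3·25 + 1·28 = 106.0
D9: 3·2.7 + 3·9 + 1·24 = 59.1
D10: 3·3.0 + 3·42 + 1·14 = 149.0
Lowest: D9 at 59.1.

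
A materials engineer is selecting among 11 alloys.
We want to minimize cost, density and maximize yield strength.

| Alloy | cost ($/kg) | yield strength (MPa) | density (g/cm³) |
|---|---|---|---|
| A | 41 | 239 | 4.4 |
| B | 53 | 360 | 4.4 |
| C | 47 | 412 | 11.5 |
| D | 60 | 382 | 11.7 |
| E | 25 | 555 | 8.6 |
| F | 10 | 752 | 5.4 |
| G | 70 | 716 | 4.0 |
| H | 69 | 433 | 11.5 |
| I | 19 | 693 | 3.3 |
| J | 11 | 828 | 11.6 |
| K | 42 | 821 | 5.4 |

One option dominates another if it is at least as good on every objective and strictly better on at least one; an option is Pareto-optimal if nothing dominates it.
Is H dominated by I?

I vs H: cost 19≤69, yield strength 693≥433, density 3.3≤11.5 — I is at least as good on every objective with at least one strict improvement.

Yes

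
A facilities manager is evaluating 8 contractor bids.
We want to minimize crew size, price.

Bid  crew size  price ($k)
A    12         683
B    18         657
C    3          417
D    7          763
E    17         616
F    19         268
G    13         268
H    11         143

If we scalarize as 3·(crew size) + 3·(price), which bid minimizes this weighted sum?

A: 3·12 + 3·683 = 2085
B: 3·18 + 3·657 = 2025
C: 3·3 + 3·417 = 1260
D: 3·7 + 3·763 = 2310
E: 3·17 + 3·616 = 1899
F: 3·19 + 3·268 = 861
G: 3·13 + 3·268 = 843
H: 3·11 + 3·143 = 462
Lowest: H at 462.

H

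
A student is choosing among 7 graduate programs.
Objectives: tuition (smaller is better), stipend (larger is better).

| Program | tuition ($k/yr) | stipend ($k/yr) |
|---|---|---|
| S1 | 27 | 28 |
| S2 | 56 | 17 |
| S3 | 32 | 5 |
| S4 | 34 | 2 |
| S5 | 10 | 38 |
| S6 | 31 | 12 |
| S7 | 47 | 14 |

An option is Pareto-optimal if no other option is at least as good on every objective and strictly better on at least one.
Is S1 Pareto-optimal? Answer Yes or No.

No

S5 vs S1: tuition 10≤27, stipend 38≥28 — S5 is at least as good on every objective and strictly better on at least one, so S5 dominates S1.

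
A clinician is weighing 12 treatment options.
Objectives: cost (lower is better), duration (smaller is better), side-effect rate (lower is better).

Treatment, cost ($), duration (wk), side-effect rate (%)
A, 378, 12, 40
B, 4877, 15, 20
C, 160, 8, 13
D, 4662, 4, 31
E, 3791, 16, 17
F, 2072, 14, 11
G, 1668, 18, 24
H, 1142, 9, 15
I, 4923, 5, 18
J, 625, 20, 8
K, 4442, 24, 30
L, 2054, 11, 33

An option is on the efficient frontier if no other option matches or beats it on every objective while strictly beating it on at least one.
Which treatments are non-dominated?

A: dominated by C (cost 160≤378, duration 8≤12, side-effect rate 13≤40).
B: dominated by C (cost 160≤4877, duration 8≤15, side-effect rate 13≤20).
C: not dominated (best cost).
D: not dominated (best duration).
E: dominated by C (cost 160≤3791, duration 8≤16, side-effect rate 13≤17).
F: not dominated.
G: dominated by C (cost 160≤1668, duration 8≤18, side-effect rate 13≤24).
H: dominated by C (cost 160≤1142, duration 8≤9, side-effect rate 13≤15).
I: not dominated.
J: not dominated (best side-effect rate).
K: dominated by C (cost 160≤4442, duration 8≤24, side-effect rate 13≤30).
L: dominated by C (cost 160≤2054, duration 8≤11, side-effect rate 13≤33).

C, D, F, I, J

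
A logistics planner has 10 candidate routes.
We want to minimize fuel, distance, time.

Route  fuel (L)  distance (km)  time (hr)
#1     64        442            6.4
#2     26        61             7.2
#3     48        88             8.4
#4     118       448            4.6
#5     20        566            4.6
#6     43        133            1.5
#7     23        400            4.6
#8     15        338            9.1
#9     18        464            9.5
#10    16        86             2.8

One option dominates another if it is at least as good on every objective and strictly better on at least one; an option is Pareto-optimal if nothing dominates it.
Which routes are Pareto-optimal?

#1: dominated by #6 (fuel 43≤64, distance 133≤442, time 1.5≤6.4).
#2: not dominated (best distance).
#3: dominated by #2 (fuel 26≤48, distance 61≤88, time 7.2≤8.4).
#4: dominated by #6 (fuel 43≤118, distance 133≤448, time 1.5≤4.6).
#5: dominated by #10 (fuel 16≤20, distance 86≤566, time 2.8≤4.6).
#6: not dominated (best time).
#7: dominated by #10 (fuel 16≤23, distance 86≤400, time 2.8≤4.6).
#8: not dominated (best fuel).
#9: dominated by #8 (fuel 15≤18, distance 338≤464, time 9.1≤9.5).
#10: not dominated.

#2, #6, #8, #10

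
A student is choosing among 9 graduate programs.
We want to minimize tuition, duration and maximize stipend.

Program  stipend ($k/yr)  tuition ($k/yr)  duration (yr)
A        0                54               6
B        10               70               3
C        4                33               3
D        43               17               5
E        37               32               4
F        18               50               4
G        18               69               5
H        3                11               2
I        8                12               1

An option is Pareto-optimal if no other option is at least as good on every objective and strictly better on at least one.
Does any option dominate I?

A: worse on stipend (0 vs 8).
B: worse on tuition (70 vs 12).
C: worse on stipend (4 vs 8).
D: worse on tuition (17 vs 12).
E: worse on tuition (32 vs 12).
F: worse on tuition (50 vs 12).
G: worse on tuition (69 vs 12).
H: worse on stipend (3 vs 8).
No option is at least as good as I on every objective and strictly better on one.

No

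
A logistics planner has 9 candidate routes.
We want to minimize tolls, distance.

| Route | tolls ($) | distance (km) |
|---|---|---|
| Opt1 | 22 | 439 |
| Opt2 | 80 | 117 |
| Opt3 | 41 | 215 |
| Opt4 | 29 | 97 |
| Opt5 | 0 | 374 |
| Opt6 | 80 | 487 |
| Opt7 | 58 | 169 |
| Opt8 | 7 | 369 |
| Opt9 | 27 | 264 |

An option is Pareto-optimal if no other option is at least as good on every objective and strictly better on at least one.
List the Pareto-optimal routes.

Opt1: dominated by Opt5 (tolls 0≤22, distance 374≤439).
Opt2: dominated by Opt4 (tolls 29≤80, distance 97≤117).
Opt3: dominated by Opt4 (tolls 29≤41, distance 97≤215).
Opt4: not dominated (best distance).
Opt5: not dominated (best tolls).
Opt6: dominated by Opt1 (tolls 22≤80, distance 439≤487).
Opt7: dominated by Opt4 (tolls 29≤58, distance 97≤169).
Opt8: not dominated.
Opt9: not dominated.

Opt4, Opt5, Opt8, Opt9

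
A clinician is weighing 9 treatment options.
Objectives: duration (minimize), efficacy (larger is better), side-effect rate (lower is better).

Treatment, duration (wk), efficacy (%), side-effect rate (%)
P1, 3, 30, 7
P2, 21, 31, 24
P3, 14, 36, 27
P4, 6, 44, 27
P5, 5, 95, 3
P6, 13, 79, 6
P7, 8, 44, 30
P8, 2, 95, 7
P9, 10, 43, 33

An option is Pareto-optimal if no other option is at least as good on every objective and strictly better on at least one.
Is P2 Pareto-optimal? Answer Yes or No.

P5 vs P2: duration 5≤21, efficacy 95≥31, side-effect rate 3≤24 — P5 is at least as good on every objective and strictly better on at least one, so P5 dominates P2.

No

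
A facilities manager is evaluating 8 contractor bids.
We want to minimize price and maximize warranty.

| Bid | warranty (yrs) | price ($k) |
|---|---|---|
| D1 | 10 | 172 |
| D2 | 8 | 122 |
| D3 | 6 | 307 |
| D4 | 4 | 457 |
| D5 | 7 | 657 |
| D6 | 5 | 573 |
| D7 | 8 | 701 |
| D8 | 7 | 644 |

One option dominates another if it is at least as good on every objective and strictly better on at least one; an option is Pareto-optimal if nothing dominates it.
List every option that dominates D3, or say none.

D1: warranty 10≥6, price 172≤307 — dominates D3.
D2: warranty 8≥6, price 122≤307 — dominates D3.
Others (D4, D5, D6, D7, D8) are each worse than D3 on at least one objective.

D1, D2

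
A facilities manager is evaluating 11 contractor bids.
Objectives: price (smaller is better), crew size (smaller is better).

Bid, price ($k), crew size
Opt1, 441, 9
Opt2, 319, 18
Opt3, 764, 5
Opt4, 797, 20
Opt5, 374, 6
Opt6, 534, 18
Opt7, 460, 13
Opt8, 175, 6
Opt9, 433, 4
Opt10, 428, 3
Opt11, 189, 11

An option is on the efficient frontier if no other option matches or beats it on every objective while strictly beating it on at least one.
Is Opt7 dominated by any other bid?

Opt1 vs Opt7: price 441≤460, crew size 9≤13 — Opt1 is at least as good on every objective and strictly better on at least one, so Opt1 dominates Opt7.

Yes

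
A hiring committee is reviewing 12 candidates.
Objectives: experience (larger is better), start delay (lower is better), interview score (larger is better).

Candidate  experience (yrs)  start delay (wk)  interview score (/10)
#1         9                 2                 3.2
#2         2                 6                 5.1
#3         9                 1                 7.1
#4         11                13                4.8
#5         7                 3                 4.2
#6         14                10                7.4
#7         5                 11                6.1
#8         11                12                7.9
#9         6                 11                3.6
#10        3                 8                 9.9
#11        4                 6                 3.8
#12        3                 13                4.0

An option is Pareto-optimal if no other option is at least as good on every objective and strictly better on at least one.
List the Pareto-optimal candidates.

#3, #6, #8, #10

#1: dominated by #3 (experience 9≥9, start delay 1≤2, interview score 7.1≥3.2).
#2: dominated by #3 (experience 9≥2, start delay 1≤6, interview score 7.1≥5.1).
#3: not dominated (best start delay).
#4: dominated by #6 (experience 14≥11, start delay 10≤13, interview score 7.4≥4.8).
#5: dominated by #3 (experience 9≥7, start delay 1≤3, interview score 7.1≥4.2).
#6: not dominated (best experience).
#7: dominated by #3 (experience 9≥5, start delay 1≤11, interview score 7.1≥6.1).
#8: not dominated.
#9: dominated by #3 (experience 9≥6, start delay 1≤11, interview score 7.1≥3.6).
#10: not dominated (best interview score).
#11: dominated by #3 (experience 9≥4, start delay 1≤6, interview score 7.1≥3.8).
#12: dominated by #3 (experience 9≥3, start delay 1≤13, interview score 7.1≥4.0).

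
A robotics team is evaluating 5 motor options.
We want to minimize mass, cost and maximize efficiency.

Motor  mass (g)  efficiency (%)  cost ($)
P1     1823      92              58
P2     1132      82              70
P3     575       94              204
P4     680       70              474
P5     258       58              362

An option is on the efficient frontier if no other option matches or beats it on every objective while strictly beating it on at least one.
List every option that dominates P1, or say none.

P2: worse on efficiency (82 vs 92).
P3: worse on cost (204 vs 58).
P4: worse on efficiency (70 vs 92).
P5: worse on efficiency (58 vs 92).
No option dominates P1.

none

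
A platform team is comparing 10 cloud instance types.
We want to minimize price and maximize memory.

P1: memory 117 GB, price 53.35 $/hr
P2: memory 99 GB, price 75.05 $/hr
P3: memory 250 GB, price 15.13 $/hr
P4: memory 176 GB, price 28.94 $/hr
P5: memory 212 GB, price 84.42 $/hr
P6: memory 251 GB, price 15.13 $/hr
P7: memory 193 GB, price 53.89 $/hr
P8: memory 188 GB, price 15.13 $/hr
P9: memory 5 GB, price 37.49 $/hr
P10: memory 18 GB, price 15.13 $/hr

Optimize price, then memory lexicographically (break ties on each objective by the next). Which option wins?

First minimize price: best is 15.13, kept {P3, P6, P8, P10}.
Then maximize memory: best is 251, kept {P6}.

P6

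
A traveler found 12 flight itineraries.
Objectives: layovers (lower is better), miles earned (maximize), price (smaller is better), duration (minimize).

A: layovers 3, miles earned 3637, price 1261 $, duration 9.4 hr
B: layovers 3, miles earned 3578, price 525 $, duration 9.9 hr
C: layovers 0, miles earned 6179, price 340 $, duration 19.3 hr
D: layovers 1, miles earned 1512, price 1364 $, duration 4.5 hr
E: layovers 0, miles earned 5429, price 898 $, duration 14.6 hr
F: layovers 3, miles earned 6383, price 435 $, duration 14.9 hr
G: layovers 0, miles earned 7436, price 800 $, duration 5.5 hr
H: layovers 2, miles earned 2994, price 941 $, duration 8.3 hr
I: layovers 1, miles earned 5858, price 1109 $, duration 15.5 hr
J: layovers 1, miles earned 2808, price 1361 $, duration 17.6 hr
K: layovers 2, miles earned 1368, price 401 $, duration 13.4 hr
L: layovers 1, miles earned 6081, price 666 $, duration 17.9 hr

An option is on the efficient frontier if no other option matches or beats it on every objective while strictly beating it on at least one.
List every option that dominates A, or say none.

G

G: layovers 0≤3, miles earned 7436≥3637, price 800≤1261, duration 5.5≤9.4 — dominates A.
Others (B, C, D, E, F, H, I, J, K, L) are each worse than A on at least one objective.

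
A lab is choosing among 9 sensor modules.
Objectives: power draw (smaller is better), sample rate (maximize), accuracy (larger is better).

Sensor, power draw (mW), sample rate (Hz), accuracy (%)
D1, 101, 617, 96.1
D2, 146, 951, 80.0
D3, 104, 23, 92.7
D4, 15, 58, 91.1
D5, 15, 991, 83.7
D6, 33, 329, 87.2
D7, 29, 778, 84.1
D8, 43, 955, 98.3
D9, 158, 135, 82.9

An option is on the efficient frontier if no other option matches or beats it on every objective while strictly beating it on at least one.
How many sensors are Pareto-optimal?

D1: dominated by D8 (power draw 43≤101, sample rate 955≥617, accuracy 98.3≥96.1).
D2: dominated by D5 (power draw 15≤146, sample rate 991≥951, accuracy 83.7≥80.0).
D3: dominated by D1 (power draw 101≤104, sample rate 617≥23, accuracy 96.1≥92.7).
D4: not dominated.
D5: not dominated (best sample rate).
D6: not dominated.
D7: not dominated.
D8: not dominated (best accuracy).
D9: dominated by D1 (power draw 101≤158, sample rate 617≥135, accuracy 96.1≥82.9).
Pareto-optimal: D4, D5, D6, D7, D8 → 5.

5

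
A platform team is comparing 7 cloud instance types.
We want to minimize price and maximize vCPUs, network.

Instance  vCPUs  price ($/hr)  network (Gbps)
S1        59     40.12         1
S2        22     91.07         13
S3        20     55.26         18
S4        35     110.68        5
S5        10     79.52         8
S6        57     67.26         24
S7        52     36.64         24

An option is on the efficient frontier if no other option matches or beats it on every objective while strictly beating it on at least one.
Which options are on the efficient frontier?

S1: not dominated (best vCPUs).
S2: dominated by S6 (vCPUs 57≥22, price 67.26≤91.07, network 24≥13).
S3: dominated by S7 (vCPUs 52≥20, price 36.64≤55.26, network 24≥18).
S4: dominated by S6 (vCPUs 57≥35, price 67.26≤110.68, network 24≥5).
S5: dominated by S3 (vCPUs 20≥10, price 55.26≤79.52, network 18≥8).
S6: not dominated.
S7: not dominated (best price).

S1, S6, S7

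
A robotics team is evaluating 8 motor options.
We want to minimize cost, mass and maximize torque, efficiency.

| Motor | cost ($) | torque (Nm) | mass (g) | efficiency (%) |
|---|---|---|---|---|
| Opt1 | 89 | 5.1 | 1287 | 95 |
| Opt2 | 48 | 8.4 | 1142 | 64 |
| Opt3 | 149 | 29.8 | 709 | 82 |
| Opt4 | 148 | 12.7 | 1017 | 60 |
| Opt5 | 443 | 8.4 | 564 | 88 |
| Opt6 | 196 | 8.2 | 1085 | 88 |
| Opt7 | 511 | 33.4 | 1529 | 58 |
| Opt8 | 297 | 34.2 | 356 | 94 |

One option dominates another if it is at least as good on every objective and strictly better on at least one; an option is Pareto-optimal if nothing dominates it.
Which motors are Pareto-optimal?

Opt1, Opt2, Opt3, Opt4, Opt6, Opt8

Opt1: not dominated (best efficiency).
Opt2: not dominated (best cost).
Opt3: not dominated.
Opt4: not dominated.
Opt5: dominated by Opt8 (cost 297≤443, torque 34.2≥8.4, mass 356≤564, efficiency 94≥88).
Opt6: not dominated.
Opt7: dominated by Opt8 (cost 297≤511, torque 34.2≥33.4, mass 356≤1529, efficiency 94≥58).
Opt8: not dominated (best torque).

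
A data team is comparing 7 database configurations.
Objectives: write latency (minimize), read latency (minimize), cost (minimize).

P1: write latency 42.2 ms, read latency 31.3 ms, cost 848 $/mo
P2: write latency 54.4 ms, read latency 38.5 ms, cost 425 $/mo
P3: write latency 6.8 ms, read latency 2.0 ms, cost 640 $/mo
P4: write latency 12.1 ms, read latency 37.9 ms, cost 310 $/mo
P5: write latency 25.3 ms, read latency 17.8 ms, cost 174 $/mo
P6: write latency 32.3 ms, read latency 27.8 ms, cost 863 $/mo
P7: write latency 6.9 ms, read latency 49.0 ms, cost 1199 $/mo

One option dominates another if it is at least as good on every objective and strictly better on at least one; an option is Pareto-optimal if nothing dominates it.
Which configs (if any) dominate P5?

none

P1: worse on write latency (42.2 vs 25.3).
P2: worse on write latency (54.4 vs 25.3).
P3: worse on cost (640 vs 174).
P4: worse on read latency (37.9 vs 17.8).
P6: worse on write latency (32.3 vs 25.3).
P7: worse on read latency (49.0 vs 17.8).
No option dominates P5.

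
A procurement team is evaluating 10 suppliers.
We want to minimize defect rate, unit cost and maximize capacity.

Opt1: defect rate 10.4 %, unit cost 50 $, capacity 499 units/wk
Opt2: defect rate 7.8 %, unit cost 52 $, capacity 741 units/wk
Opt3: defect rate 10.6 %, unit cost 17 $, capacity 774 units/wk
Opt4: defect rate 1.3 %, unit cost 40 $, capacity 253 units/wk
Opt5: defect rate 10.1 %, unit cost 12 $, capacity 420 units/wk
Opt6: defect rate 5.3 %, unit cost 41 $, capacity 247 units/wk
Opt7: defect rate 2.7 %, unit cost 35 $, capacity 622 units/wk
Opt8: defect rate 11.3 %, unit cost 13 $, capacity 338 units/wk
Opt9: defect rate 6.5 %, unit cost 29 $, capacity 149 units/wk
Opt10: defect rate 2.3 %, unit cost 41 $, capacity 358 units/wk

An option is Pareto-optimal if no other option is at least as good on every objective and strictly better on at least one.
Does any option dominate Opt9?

Opt1: worse on defect rate (10.4 vs 6.5).
Opt2: worse on defect rate (7.8 vs 6.5).
Opt3: worse on defect rate (10.6 vs 6.5).
Opt4: worse on unit cost (40 vs 29).
Opt5: worse on defect rate (10.1 vs 6.5).
Opt6: worse on unit cost (41 vs 29).
Opt7: worse on unit cost (35 vs 29).
Opt8: worse on defect rate (11.3 vs 6.5).
Opt10: worse on unit cost (41 vs 29).
No option is at least as good as Opt9 on every objective and strictly better on one.

No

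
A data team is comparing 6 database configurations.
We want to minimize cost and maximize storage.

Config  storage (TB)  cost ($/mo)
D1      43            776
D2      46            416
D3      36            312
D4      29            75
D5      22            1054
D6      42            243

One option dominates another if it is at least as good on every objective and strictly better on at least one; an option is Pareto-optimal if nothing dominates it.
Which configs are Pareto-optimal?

D1: dominated by D2 (storage 46≥43, cost 416≤776).
D2: not dominated (best storage).
D3: dominated by D6 (storage 42≥36, cost 243≤312).
D4: not dominated (best cost).
D5: dominated by D1 (storage 43≥22, cost 776≤1054).
D6: not dominated.

D2, D4, D6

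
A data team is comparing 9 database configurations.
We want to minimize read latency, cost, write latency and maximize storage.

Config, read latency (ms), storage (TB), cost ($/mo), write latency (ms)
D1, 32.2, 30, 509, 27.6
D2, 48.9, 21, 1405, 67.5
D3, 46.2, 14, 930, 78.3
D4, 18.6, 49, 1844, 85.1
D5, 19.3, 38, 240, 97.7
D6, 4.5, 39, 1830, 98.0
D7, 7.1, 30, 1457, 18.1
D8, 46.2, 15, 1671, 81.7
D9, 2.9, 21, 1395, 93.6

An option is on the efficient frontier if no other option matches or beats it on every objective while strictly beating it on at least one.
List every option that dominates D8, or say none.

D1, D7

D1: read latency 32.2≤46.2, storage 30≥15, cost 509≤1671, write latency 27.6≤81.7 — dominates D8.
D7: read latency 7.1≤46.2, storage 30≥15, cost 1457≤1671, write latency 18.1≤81.7 — dominates D8.
Others (D2, D3, D4, D5, D6, D9) are each worse than D8 on at least one objective.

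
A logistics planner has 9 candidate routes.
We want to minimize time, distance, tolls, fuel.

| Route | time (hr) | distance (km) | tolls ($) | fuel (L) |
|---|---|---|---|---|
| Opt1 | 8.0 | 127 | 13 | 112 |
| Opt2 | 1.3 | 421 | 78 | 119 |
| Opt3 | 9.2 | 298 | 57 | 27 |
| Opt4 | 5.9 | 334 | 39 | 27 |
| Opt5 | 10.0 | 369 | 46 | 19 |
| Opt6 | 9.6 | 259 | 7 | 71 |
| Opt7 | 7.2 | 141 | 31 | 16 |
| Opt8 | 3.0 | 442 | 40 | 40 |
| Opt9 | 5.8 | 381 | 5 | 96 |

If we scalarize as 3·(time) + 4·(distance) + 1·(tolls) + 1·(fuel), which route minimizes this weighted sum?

Opt1: 3·8.0 + 4·127 + 1·13 + 1·112 = 657.0
Opt2: 3·1.3 + 4·421 + 1·78 + 1·119 = 1884.9
Opt3: 3·9.2 + 4·298 + 1·57 + 1·27 = 1303.6
Opt4: 3·5.9 + 4·334 + 1·39 + 1·27 = 1419.7
Opt5: 3·10.0 + 4·369 + 1·46 + 1·19 = 1571.0
Opt6: 3·9.6 + 4·259 + 1·7 + 1·71 = 1142.8
Opt7: 3·7.2 + 4·141 + 1·31 + 1·16 = 632.6
Opt8: 3·3.0 + 4·442 + 1·40 + 1·40 = 1857.0
Opt9: 3·5.8 + 4·381 + 1·5 + 1·96 = 1642.4
Lowest: Opt7 at 632.6.

Opt7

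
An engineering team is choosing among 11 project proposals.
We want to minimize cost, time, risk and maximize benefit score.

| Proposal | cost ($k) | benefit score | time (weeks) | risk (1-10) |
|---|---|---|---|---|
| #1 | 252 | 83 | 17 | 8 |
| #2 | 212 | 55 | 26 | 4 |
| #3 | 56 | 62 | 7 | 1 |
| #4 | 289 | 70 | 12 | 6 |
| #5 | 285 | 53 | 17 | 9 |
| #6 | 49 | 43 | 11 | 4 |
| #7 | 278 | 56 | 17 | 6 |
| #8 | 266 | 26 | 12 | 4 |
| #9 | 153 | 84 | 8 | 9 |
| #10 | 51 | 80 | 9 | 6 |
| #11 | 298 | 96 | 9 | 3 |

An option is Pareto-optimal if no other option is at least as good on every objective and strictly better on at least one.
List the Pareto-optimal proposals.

#1, #3, #6, #9, #10, #11

#1: not dominated.
#2: dominated by #3 (cost 56≤212, benefit score 62≥55, time 7≤26, risk 1≤4).
#3: not dominated (best time).
#4: dominated by #10 (cost 51≤289, benefit score 80≥70, time 9≤12, risk 6≤6).
#5: dominated by #1 (cost 252≤285, benefit score 83≥53, time 17≤17, risk 8≤9).
#6: not dominated (best cost).
#7: dominated by #3 (cost 56≤278, benefit score 62≥56, time 7≤17, risk 1≤6).
#8: dominated by #3 (cost 56≤266, benefit score 62≥26, time 7≤12, risk 1≤4).
#9: not dominated.
#10: not dominated.
#11: not dominated (best benefit score).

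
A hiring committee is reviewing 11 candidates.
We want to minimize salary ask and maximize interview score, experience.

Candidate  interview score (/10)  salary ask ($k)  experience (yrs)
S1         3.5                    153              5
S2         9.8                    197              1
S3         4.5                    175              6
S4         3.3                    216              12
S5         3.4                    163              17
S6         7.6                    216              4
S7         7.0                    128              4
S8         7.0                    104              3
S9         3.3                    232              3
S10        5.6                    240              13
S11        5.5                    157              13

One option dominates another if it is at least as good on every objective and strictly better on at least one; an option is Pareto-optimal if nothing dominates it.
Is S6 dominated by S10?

No

S10 vs S6: S10 is worse on interview score (5.6 vs 7.6), so it does not dominate S6.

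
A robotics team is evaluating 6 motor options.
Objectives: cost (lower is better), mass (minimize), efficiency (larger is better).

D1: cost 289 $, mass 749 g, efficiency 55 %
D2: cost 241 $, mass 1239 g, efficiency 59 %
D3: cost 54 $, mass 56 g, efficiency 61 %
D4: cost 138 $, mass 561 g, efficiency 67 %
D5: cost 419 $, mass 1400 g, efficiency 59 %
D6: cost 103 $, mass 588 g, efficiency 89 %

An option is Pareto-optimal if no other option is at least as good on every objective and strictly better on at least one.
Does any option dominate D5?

Yes

D2 vs D5: cost 241≤419, mass 1239≤1400, efficiency 59≥59 — D2 is at least as good on every objective and strictly better on at least one, so D2 dominates D5.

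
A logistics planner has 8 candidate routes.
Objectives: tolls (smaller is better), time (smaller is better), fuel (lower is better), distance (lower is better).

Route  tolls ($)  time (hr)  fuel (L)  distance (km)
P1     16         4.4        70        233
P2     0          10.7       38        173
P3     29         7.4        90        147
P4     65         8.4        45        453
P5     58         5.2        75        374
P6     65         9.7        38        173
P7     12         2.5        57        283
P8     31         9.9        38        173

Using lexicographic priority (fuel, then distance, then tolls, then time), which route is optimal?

First minimize fuel: best is 38, kept {P2, P6, P8}.
Then minimize distance: best is 173, kept {P2, P6, P8}.
Then minimize tolls: best is 0, kept {P2}.

P2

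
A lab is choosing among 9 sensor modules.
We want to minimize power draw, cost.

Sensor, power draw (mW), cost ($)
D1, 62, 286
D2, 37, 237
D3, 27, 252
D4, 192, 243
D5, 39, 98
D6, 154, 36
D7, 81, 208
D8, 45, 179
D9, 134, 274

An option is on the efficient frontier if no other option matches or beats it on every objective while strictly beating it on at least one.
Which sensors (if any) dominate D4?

D2: power draw 37≤192, cost 237≤243 — dominates D4.
D5: power draw 39≤192, cost 98≤243 — dominates D4.
D6: power draw 154≤192, cost 36≤243 — dominates D4.
D7: power draw 81≤192, cost 208≤243 — dominates D4.
D8: power draw 45≤192, cost 179≤243 — dominates D4.
Others (D1, D3, D9) are each worse than D4 on at least one objective.

D2, D5, D6, D7, D8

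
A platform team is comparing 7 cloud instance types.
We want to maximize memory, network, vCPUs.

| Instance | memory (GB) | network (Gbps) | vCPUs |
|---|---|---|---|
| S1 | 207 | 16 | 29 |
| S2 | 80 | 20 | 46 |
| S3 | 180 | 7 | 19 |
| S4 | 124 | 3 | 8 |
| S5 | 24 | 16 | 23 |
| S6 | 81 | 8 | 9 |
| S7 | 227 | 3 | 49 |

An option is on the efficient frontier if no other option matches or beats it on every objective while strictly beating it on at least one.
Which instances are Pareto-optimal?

S1, S2, S7

S1: not dominated.
S2: not dominated (best network).
S3: dominated by S1 (memory 207≥180, network 16≥7, vCPUs 29≥19).
S4: dominated by S1 (memory 207≥124, network 16≥3, vCPUs 29≥8).
S5: dominated by S1 (memory 207≥24, network 16≥16, vCPUs 29≥23).
S6: dominated by S1 (memory 207≥81, network 16≥8, vCPUs 29≥9).
S7: not dominated (best memory).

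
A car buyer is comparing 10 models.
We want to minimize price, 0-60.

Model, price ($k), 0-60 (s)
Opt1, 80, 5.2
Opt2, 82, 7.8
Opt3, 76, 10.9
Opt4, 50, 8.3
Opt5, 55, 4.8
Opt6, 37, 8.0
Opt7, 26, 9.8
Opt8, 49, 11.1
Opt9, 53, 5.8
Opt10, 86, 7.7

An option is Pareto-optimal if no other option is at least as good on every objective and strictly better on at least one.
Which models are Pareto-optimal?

Opt1: dominated by Opt5 (price 55≤80, 0-60 4.8≤5.2).
Opt2: dominated by Opt1 (price 80≤82, 0-60 5.2≤7.8).
Opt3: dominated by Opt4 (price 50≤76, 0-60 8.3≤10.9).
Opt4: dominated by Opt6 (price 37≤50, 0-60 8.0≤8.3).
Opt5: not dominated (best 0-60).
Opt6: not dominated.
Opt7: not dominated (best price).
Opt8: dominated by Opt6 (price 37≤49, 0-60 8.0≤11.1).
Opt9: not dominated.
Opt10: dominated by Opt1 (price 80≤86, 0-60 5.2≤7.7).

Opt5, Opt6, Opt7, Opt9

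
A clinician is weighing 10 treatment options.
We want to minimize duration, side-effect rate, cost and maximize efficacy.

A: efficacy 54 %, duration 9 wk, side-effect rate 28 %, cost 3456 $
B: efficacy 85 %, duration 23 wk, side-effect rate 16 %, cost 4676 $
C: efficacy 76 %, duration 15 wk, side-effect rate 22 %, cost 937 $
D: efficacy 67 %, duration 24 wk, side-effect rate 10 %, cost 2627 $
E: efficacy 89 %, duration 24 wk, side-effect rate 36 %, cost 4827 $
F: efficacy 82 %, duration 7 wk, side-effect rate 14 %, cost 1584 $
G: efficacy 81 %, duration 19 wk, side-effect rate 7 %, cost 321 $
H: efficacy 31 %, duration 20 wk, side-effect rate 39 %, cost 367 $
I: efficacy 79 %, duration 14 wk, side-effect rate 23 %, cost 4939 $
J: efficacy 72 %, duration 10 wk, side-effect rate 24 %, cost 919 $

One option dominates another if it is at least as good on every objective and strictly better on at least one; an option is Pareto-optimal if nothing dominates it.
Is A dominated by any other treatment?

Yes

F vs A: efficacy 82≥54, duration 7≤9, side-effect rate 14≤28, cost 1584≤3456 — F is at least as good on every objective and strictly better on at least one, so F dominates A.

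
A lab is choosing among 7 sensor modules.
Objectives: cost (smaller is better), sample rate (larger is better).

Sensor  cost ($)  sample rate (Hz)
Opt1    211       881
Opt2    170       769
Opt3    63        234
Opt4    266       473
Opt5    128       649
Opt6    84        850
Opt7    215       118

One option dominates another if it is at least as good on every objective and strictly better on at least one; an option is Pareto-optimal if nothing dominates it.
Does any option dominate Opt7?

Yes

Opt1 vs Opt7: cost 211≤215, sample rate 881≥118 — Opt1 is at least as good on every objective and strictly better on at least one, so Opt1 dominates Opt7.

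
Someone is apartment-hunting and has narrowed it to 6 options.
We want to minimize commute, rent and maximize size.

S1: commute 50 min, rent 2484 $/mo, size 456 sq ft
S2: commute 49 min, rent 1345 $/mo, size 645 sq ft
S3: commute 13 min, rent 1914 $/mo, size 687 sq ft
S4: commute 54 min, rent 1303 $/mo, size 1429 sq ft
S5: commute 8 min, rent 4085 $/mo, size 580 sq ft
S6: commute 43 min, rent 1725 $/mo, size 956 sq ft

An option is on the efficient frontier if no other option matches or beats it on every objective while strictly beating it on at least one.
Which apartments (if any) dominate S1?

S2, S3, S6

S2: commute 49≤50, rent 1345≤2484, size 645≥456 — dominates S1.
S3: commute 13≤50, rent 1914≤2484, size 687≥456 — dominates S1.
S6: commute 43≤50, rent 1725≤2484, size 956≥456 — dominates S1.
Others (S4, S5) are each worse than S1 on at least one objective.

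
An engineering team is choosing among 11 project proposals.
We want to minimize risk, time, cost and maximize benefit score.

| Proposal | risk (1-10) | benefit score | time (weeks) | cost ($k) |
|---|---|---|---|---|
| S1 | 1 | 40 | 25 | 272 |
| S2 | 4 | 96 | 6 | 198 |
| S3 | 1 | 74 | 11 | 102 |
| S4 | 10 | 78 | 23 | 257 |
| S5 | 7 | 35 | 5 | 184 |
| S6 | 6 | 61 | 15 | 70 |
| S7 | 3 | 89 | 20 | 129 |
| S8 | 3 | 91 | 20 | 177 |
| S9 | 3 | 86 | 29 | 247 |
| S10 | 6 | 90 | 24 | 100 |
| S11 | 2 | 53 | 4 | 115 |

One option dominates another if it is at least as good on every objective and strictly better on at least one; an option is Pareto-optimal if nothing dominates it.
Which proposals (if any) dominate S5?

S11

S11: risk 2≤7, benefit score 53≥35, time 4≤5, cost 115≤184 — dominates S5.
Others (S1, S2, S3, S4, S6, S7, S8, S9, S10) are each worse than S5 on at least one objective.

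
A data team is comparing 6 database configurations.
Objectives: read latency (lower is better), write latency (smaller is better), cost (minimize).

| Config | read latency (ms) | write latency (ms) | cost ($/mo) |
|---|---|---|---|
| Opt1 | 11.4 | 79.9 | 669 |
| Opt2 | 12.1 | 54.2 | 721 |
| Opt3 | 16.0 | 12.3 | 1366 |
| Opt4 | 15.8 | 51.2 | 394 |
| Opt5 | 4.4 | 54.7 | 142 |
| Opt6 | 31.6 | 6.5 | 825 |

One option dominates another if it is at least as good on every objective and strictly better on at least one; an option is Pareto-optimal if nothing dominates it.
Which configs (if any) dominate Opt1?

Opt5: read latency 4.4≤11.4, write latency 54.7≤79.9, cost 142≤669 — dominates Opt1.
Others (Opt2, Opt3, Opt4, Opt6) are each worse than Opt1 on at least one objective.

Opt5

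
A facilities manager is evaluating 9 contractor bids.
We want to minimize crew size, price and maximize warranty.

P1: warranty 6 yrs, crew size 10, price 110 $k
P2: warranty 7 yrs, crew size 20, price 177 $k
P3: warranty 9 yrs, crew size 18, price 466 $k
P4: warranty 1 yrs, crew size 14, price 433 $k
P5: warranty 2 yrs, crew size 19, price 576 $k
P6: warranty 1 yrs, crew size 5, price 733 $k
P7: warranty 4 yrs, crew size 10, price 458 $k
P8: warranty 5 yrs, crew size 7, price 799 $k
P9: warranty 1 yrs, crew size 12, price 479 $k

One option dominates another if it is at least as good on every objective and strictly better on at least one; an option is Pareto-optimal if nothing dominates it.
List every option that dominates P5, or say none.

P1: warranty 6≥2, crew size 10≤19, price 110≤576 — dominates P5.
P3: warranty 9≥2, crew size 18≤19, price 466≤576 — dominates P5.
P7: warranty 4≥2, crew size 10≤19, price 458≤576 — dominates P5.
Others (P2, P4, P6, P8, P9) are each worse than P5 on at least one objective.

P1, P3, P7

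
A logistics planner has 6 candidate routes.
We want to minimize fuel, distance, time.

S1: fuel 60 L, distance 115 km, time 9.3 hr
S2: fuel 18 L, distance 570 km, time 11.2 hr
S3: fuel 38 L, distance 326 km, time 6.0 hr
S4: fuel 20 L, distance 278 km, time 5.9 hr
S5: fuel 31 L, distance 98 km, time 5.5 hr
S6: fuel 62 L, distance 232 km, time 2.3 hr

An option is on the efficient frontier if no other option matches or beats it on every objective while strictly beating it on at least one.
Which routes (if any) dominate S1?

S5

S5: fuel 31≤60, distance 98≤115, time 5.5≤9.3 — dominates S1.
Others (S2, S3, S4, S6) are each worse than S1 on at least one objective.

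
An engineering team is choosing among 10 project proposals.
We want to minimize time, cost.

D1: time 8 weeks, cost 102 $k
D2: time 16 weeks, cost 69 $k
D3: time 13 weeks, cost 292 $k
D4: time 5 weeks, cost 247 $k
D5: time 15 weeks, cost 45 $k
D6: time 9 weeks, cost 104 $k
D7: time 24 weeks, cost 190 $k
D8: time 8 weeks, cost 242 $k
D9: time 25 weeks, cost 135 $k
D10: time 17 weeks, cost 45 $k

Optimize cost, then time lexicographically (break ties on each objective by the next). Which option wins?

D5

First minimize cost: best is 45, kept {D5, D10}.
Then minimize time: best is 15, kept {D5}.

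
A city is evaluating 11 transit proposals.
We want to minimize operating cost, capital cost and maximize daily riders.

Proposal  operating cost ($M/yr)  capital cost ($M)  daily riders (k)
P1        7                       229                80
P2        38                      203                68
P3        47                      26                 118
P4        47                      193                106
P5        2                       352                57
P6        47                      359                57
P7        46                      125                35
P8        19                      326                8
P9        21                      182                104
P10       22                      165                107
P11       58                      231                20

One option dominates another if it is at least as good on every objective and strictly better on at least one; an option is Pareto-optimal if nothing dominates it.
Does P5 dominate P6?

Yes

P5 vs P6: operating cost 2≤47, capital cost 352≤359, daily riders 57≥57 — P5 is at least as good on every objective with at least one strict improvement.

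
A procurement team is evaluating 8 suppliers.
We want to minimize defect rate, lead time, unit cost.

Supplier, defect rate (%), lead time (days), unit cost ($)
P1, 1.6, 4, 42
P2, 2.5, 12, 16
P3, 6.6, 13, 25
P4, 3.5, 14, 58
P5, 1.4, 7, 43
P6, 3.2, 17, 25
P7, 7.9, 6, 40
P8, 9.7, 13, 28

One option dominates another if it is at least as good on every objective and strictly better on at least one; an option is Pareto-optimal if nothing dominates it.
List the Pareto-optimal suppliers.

P1: not dominated (best lead time).
P2: not dominated (best unit cost).
P3: dominated by P2 (defect rate 2.5≤6.6, lead time 12≤13, unit cost 16≤25).
P4: dominated by P1 (defect rate 1.6≤3.5, lead time 4≤14, unit cost 42≤58).
P5: not dominated (best defect rate).
P6: dominated by P2 (defect rate 2.5≤3.2, lead time 12≤17, unit cost 16≤25).
P7: not dominated.
P8: dominated by P2 (defect rate 2.5≤9.7, lead time 12≤13, unit cost 16≤28).

P1, P2, P5, P7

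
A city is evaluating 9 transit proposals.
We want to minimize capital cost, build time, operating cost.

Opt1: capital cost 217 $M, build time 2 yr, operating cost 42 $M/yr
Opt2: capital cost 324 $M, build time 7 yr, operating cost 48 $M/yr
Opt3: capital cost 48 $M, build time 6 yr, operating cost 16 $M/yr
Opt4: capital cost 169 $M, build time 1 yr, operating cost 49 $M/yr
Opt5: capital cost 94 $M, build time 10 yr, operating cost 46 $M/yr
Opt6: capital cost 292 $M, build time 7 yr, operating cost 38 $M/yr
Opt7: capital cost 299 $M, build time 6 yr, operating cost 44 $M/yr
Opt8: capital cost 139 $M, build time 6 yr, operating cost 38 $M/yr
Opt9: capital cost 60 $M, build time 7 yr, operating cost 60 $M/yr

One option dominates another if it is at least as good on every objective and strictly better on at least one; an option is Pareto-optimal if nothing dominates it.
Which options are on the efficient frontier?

Opt1: not dominated.
Opt2: dominated by Opt1 (capital cost 217≤324, build time 2≤7, operating cost 42≤48).
Opt3: not dominated (best capital cost).
Opt4: not dominated (best build time).
Opt5: dominated by Opt3 (capital cost 48≤94, build time 6≤10, operating cost 16≤46).
Opt6: dominated by Opt3 (capital cost 48≤292, build time 6≤7, operating cost 16≤38).
Opt7: dominated by Opt1 (capital cost 217≤299, build time 2≤6, operating cost 42≤44).
Opt8: dominated by Opt3 (capital cost 48≤139, build time 6≤6, operating cost 16≤38).
Opt9: dominated by Opt3 (capital cost 48≤60, build time 6≤7, operating cost 16≤60).

Opt1, Opt3, Opt4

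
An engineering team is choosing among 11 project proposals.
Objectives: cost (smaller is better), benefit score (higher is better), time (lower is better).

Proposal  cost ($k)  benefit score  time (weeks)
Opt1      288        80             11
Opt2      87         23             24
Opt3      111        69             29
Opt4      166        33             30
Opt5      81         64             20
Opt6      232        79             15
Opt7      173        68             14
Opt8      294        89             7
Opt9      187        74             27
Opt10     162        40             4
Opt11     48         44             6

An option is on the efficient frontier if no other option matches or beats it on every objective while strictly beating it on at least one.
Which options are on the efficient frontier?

Opt1, Opt3, Opt5, Opt6, Opt7, Opt8, Opt9, Opt10, Opt11

Opt1: not dominated.
Opt2: dominated by Opt5 (cost 81≤87, benefit score 64≥23, time 20≤24).
Opt3: not dominated.
Opt4: dominated by Opt3 (cost 111≤166, benefit score 69≥33, time 29≤30).
Opt5: not dominated.
Opt6: not dominated.
Opt7: not dominated.
Opt8: not dominated (best benefit score).
Opt9: not dominated.
Opt10: not dominated (best time).
Opt11: not dominated (best cost).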